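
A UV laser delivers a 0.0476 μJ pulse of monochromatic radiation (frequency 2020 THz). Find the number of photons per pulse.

Per-photon energy: E = 1.338e-18 J (from frequency = 2020 THz).
N = E_total / E_photon = 4.76e-8 J / 1.338e-18 J = 3.56e10.

3.56e10 photons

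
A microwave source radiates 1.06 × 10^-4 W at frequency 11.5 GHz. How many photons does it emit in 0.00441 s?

Total energy: E_total = P·t = 1.06 × 10^-4 × 0.00441 = 4.675 × 10^-7 J.
Per-photon energy: E = 7.620 × 10^-24 J.
N = E_total / E_photon = 6.13 × 10^16.

6.13 × 10^16 photons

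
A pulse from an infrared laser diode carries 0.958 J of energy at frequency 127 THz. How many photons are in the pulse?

Per-photon energy: E = 8.415e-20 J (from frequency = 127 THz).
N = E_total / E_photon = 0.958 J / 8.415e-20 J = 1.14e19.

1.14e19 photons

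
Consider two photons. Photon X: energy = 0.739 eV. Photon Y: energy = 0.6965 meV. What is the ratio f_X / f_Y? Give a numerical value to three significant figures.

1060

f_X = 1.787 × 10^14 Hz (from energy = 0.739 eV, via f = E/h).
f_Y = 1.684 × 10^11 Hz (from energy = 0.6965 meV, via f = E/h).
Ratio = 1.787 × 10^14 / 1.684 × 10^11 = 1060.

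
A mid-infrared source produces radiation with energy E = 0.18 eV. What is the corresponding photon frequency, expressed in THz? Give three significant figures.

43.5 THz

(h = 6.62607015e-34 J·s, 1 eV = 1.602176634e-19 J.)
In SI units: E = 0.18 eV = 2.8839e-20 J.
Apply f = E/h: f = 4.352e13 Hz.
Converting to THz: f = 43.52 THz ≈ 43.5 THz.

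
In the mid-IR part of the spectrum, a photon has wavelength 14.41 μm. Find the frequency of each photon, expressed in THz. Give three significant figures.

Use c = 2.99792458e8 m/s.
First convert: λ = 14.41 μm = 1.441e-5 m.
For a photon f = c/λ, so f = 2.080e13 Hz.
Converting to THz: f = 20.80 THz ≈ 20.8 THz.

20.8 THz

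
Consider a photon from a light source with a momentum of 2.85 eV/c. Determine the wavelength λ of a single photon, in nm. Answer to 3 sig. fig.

In SI units: p = 2.85 eV/c = 1.5231e-27 kg·m/s.
For a photon λ = h/p, so λ = 4.350e-7 m.
Converting to nm: λ = 435.0 nm ≈ 435 nm.

435 nm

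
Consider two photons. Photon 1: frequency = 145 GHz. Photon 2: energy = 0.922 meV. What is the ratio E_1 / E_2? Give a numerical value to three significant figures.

E_1 = 9.608e-23 J (from frequency = 145 GHz, via E = hf).
E_2 = 1.477e-22 J (from energy = 0.922 meV, via E given directly).
Ratio = 9.608e-23 / 1.477e-22 = 0.650.

0.650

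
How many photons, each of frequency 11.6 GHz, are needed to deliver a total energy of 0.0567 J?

Per-photon energy: E = 7.686e-24 J (from frequency = 11.6 GHz).
N = E_total / E_photon = 0.0567 J / 7.686e-24 J = 7.38e21.

7.38e21 photons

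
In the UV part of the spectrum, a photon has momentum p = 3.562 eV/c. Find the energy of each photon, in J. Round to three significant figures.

5.71·10^-19 J

Convert to SI: p = 3.562 eV/c = 1.9036·10^-27 kg·m/s.
Apply E = pc: E = 5.707·10^-19 J.
So E ≈ 5.71·10^-19 J.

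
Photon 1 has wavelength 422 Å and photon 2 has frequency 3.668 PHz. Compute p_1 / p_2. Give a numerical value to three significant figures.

p_1 = 1.570·10^-26 kg·m/s (from wavelength = 422 Å, via p = h/λ).
p_2 = 8.107·10^-27 kg·m/s (from frequency = 3.668 PHz, via p = hf/c).
Ratio = 1.570·10^-26 / 8.107·10^-27 = 1.94.

1.94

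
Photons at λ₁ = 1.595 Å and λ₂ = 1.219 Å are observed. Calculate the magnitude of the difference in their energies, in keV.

2.40 keV

Using E = hc/λ: E₁ = 1.2454e-15 J, E₂ = 1.6296e-15 J.
|ΔE| = |1.2454e-15 − 1.6296e-15| = 3.84e-16 J = 2.40 keV.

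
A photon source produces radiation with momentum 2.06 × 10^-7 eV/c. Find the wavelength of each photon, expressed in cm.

602 cm

(h = 6.62607015 × 10^-34 J·s, c = 2.99792458 × 10^8 m/s, 1 eV = 1.602176634 × 10^-19 J.)
Convert to SI: p = 2.06 × 10^-7 eV/c = 1.1009 × 10^-34 kg·m/s.
Apply λ = h/p: λ = 6.019 m.
Converting to cm: λ = 601.9 cm ≈ 602 cm.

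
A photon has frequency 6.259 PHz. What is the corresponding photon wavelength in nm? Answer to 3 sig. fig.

(c = 2.99792458e8 m/s.)
First convert: f = 6.259 PHz = 6.259e15 Hz.
For a photon λ = c/f, so λ = 4.790e-8 m.
Converting to nm: λ = 47.90 nm ≈ 47.9 nm.

47.9 nm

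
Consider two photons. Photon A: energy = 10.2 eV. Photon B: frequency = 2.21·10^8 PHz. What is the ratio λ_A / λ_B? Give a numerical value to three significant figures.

8.96·10^7

λ_A = 1.216·10^-7 m (from energy = 10.2 eV, via λ = hc/E).
λ_B = 1.357·10^-15 m (from frequency = 2.21·10^8 PHz, via λ = c/f).
Ratio = 1.216·10^-7 / 1.357·10^-15 = 8.96·10^7.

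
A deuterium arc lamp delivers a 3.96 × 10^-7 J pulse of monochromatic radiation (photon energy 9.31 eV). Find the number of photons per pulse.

2.65 × 10^11 photons

Per-photon energy: E = 1.492 × 10^-18 J (from energy = 9.31 eV).
N = E_total / E_photon = 3.96 × 10^-7 J / 1.492 × 10^-18 J = 2.65 × 10^11.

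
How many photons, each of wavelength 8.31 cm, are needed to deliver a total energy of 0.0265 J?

1.11e22 photons

Per-photon energy: E = 2.390e-24 J (from wavelength = 8.31 cm).
N = E_total / E_photon = 0.0265 J / 2.390e-24 J = 1.11e22.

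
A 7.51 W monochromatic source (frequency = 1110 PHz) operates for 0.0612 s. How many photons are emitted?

Total energy: E_total = P·t = 7.51 × 0.0612 = 0.4596 J.
Per-photon energy: E = 7.355 × 10^-16 J.
N = E_total / E_photon = 6.25 × 10^14.

6.25 × 10^14 photons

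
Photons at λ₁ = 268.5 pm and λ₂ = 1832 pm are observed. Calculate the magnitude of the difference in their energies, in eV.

Using E = hc/λ: E₁ = 7.3983 × 10^-16 J, E₂ = 1.0843 × 10^-16 J.
|ΔE| = |7.3983 × 10^-16 − 1.0843 × 10^-16| = 6.31 × 10^-16 J = 3940 eV.

3940 eV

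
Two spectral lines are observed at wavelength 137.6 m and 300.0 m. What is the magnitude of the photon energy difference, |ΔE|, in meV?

4.88 × 10^-6 meV

Using E = hc/λ: E₁ = 1.4436 × 10^-27 J, E₂ = 6.6215 × 10^-28 J.
|ΔE| = |1.4436 × 10^-27 − 6.6215 × 10^-28| = 7.81 × 10^-28 J = 4.88 × 10^-6 meV.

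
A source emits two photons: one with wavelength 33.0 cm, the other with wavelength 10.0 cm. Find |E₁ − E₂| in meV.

Using E = hc/λ: E₁ = 6.020 × 10^-25 J, E₂ = 1.986 × 10^-24 J.
|ΔE| = |6.020 × 10^-25 − 1.986 × 10^-24| = 1.38 × 10^-24 J = 8.64 × 10^-3 meV.

8.64 × 10^-3 meV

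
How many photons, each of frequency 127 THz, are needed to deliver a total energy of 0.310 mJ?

Per-photon energy: E = 8.415 × 10^-20 J (from frequency = 127 THz).
N = E_total / E_photon = 3.10 × 10^-4 J / 8.415 × 10^-20 J = 3.68 × 10^15.

3.68 × 10^15 photons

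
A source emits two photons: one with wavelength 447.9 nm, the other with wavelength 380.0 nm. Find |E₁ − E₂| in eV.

0.495 eV

Using E = hc/λ: E₁ = 4.4350e-19 J, E₂ = 5.2275e-19 J.
|ΔE| = |4.4350e-19 − 5.2275e-19| = 7.92e-20 J = 0.495 eV.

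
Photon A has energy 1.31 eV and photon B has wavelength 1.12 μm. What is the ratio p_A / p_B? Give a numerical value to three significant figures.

p_A = 7.001e-28 kg·m/s (from energy = 1.31 eV, via p = E/c).
p_B = 5.916e-28 kg·m/s (from wavelength = 1.12 μm, via p = h/λ).
Ratio = 7.001e-28 / 5.916e-28 = 1.18.

1.18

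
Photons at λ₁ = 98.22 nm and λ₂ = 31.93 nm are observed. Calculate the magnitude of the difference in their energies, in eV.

Using E = hc/λ: E₁ = 2.0224 × 10^-18 J, E₂ = 6.2213 × 10^-18 J.
|ΔE| = |2.0224 × 10^-18 − 6.2213 × 10^-18| = 4.20 × 10^-18 J = 26.2 eV.

26.2 eV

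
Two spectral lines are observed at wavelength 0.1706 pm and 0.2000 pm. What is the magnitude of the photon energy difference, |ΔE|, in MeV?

1.07 MeV

Using E = hc/λ: E₁ = 1.1644e-12 J, E₂ = 9.9322e-13 J.
|ΔE| = |1.1644e-12 − 9.9322e-13| = 1.71e-13 J = 1.07 MeV.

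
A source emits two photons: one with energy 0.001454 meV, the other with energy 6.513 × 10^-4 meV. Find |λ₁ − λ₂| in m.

Using λ = hc/E: λ₁ = 0.85271 m, λ₂ = 1.9036 m.
|Δλ| = |0.85271 − 1.9036| = 1.05 m.

1.05 m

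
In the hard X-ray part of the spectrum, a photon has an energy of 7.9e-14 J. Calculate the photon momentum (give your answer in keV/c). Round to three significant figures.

493 keV/c

(c = 2.99792458e8 m/s, 1 eV = 1.602176634e-19 J.)
For a photon p = E/c, so p = 2.635e-22 kg·m/s.
Converting to keV/c: p = 493.1 keV/c ≈ 493 keV/c.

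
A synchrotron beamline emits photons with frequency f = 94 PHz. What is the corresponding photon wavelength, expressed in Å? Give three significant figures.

31.9 Å

Take c = 2.99792458e8 m/s.
First convert: f = 94 PHz = 9.4e16 Hz.
Apply λ = c/f: λ = 3.189e-9 m.
Converting to Å: λ = 31.89 Å ≈ 31.9 Å.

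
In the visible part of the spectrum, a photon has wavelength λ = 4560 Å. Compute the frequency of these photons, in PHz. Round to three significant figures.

Take c = 2.99792458e8 m/s.
In SI units: λ = 4560 Å = 4.56e-7 m.
Since f = c/λ for a photon, f = 6.574e14 Hz.
Converting to PHz: f = 0.6574 PHz ≈ 0.657 PHz.

0.657 PHz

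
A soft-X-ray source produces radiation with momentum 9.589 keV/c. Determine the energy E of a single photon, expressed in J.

1.54e-15 J

Convert to SI: p = 9.589 keV/c = 5.1246e-24 kg·m/s.
Since E = pc for a photon, E = 1.536e-15 J.
So E ≈ 1.54e-15 J.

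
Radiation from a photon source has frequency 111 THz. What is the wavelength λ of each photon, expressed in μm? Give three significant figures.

2.70 μm

Use c = 2.99792458e8 m/s.
First convert: f = 111 THz = 1.11e14 Hz.
Apply λ = c/f: λ = 2.701e-6 m.
Converting to μm: λ = 2.701 μm ≈ 2.70 μm.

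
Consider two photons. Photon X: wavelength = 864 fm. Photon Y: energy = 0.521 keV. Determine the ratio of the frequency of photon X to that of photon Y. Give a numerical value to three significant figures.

2750

f_X = 3.470 × 10^20 Hz (from wavelength = 864 fm, via f = c/λ).
f_Y = 1.260 × 10^17 Hz (from energy = 0.521 keV, via f = E/h).
Ratio = 3.470 × 10^20 / 1.260 × 10^17 = 2750.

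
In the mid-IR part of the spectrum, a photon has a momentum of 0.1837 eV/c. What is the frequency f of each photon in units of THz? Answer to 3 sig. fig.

44.4 THz

Use h = 6.62607015 × 10^-34 J·s, c = 2.99792458 × 10^8 m/s, 1 eV = 1.602176634 × 10^-19 J.
In SI units: p = 0.1837 eV/c = 9.8175 × 10^-29 kg·m/s.
For a photon f = pc/h, so f = 4.442 × 10^13 Hz.
Converting to THz: f = 44.42 THz ≈ 44.4 THz.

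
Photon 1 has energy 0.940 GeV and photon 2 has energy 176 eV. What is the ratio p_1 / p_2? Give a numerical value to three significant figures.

5.34 × 10^6

p_1 = 5.024 × 10^-19 kg·m/s (from energy = 0.940 GeV, via p = E/c).
p_2 = 9.406 × 10^-26 kg·m/s (from energy = 176 eV, via p = E/c).
Ratio = 5.024 × 10^-19 / 9.406 × 10^-26 = 5.34 × 10^6.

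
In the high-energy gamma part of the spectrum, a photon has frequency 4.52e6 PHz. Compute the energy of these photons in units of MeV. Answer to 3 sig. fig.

(h = 6.62607015e-34 J·s, 1 eV = 1.602176634e-19 J.)
Convert to SI: f = 4.52e6 PHz = 4.52e21 Hz.
Since E = hf for a photon, E = 2.995e-12 J.
Converting to MeV: E = 18.69 MeV ≈ 18.7 MeV.

18.7 MeV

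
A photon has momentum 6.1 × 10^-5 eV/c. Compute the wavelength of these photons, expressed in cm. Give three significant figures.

Convert to SI: p = 6.1 × 10^-5 eV/c = 3.2600 × 10^-32 kg·m/s.
For a photon λ = h/p, so λ = 0.02033 m.
Converting to cm: λ = 2.033 cm ≈ 2.03 cm.

2.03 cm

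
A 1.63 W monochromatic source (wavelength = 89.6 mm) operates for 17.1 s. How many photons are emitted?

1.26e25 photons

Total energy: E_total = P·t = 1.63 × 17.1 = 27.87 J.
Per-photon energy: E = 2.217e-24 J.
N = E_total / E_photon = 1.26e25.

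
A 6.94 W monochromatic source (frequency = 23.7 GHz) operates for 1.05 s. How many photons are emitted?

Total energy: E_total = P·t = 6.94 × 1.05 = 7.287 J.
Per-photon energy: E = 1.570 × 10^-23 J.
N = E_total / E_photon = 4.64 × 10^23.

4.64 × 10^23 photons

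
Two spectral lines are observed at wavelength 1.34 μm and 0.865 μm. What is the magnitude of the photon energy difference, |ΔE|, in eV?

Using E = hc/λ: E₁ = 1.482 × 10^-19 J, E₂ = 2.296 × 10^-19 J.
|ΔE| = |1.482 × 10^-19 − 2.296 × 10^-19| = 8.14 × 10^-20 J = 0.508 eV.

0.508 eV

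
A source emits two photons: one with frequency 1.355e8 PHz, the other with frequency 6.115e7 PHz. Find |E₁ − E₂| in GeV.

0.307 GeV

Using E = hf: E₁ = 8.9783e-11 J, E₂ = 4.0518e-11 J.
|ΔE| = |8.9783e-11 − 4.0518e-11| = 4.93e-11 J = 0.307 GeV.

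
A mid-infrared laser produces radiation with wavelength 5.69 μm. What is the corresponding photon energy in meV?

Convert to SI: λ = 5.69 μm = 5.69·10^-6 m.
For a photon E = hc/λ, so E = 3.491·10^-20 J.
Converting to meV: E = 217.9 meV ≈ 218 meV.

218 meV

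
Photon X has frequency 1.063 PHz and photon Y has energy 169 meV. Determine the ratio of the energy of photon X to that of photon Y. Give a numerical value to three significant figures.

26.0

E_X = 7.044 × 10^-19 J (from frequency = 1.063 PHz, via E = hf).
E_Y = 2.708 × 10^-20 J (from energy = 169 meV, via E given directly).
Ratio = 7.044 × 10^-19 / 2.708 × 10^-20 = 26.0.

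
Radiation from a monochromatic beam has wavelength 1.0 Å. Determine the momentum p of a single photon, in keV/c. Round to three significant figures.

(h = 6.62607015 × 10^-34 J·s, c = 2.99792458 × 10^8 m/s, 1 eV = 1.602176634 × 10^-19 J.)
Convert to SI: λ = 1.0 Å = 1.0 × 10^-10 m.
Since p = h/λ for a photon, p = 6.626 × 10^-24 kg·m/s.
Converting to keV/c: p = 12.40 keV/c ≈ 12.4 keV/c.

12.4 keV/c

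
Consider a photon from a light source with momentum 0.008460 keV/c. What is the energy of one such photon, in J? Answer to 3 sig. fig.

1.36·10^-18 J

Use c = 2.99792458·10^8 m/s, 1 eV = 1.602176634·10^-19 J.
First convert: p = 0.008460 keV/c = 4.5213·10^-27 kg·m/s.
Apply E = pc: E = 1.355·10^-18 J.
So E ≈ 1.36·10^-18 J.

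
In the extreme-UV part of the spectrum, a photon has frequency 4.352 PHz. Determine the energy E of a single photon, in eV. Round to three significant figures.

(h = 6.62607015 × 10^-34 J·s, 1 eV = 1.602176634 × 10^-19 J.)
Convert to SI: f = 4.352 PHz = 4.352 × 10^15 Hz.
For a photon E = hf, so E = 2.884 × 10^-18 J.
Converting to eV: E = 18.00 eV ≈ 18.0 eV.

18.0 eV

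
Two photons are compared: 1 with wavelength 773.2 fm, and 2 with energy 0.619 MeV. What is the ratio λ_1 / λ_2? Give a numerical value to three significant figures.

λ_1 = 7.732e-13 m (from wavelength = 773.2 fm, via λ given directly).
λ_2 = 2.003e-12 m (from energy = 0.619 MeV, via λ = hc/E).
Ratio = 7.732e-13 / 2.003e-12 = 0.386.

0.386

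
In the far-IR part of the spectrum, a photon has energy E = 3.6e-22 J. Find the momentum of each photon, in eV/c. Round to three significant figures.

2.25e-3 eV/c

Use c = 2.99792458e8 m/s, 1 eV = 1.602176634e-19 J.
For a photon p = E/c, so p = 1.201e-30 kg·m/s.
Converting to eV/c: p = 0.002247 eV/c ≈ 2.25e-3 eV/c.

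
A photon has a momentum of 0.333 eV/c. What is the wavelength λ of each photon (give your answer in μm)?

(h = 6.62607015 × 10^-34 J·s, c = 2.99792458 × 10^8 m/s, 1 eV = 1.602176634 × 10^-19 J.)
Convert to SI: p = 0.333 eV/c = 1.7796 × 10^-28 kg·m/s.
The photon relation is λ = h/p, giving λ = 3.723 × 10^-6 m.
Converting to μm: λ = 3.723 μm ≈ 3.72 μm.

3.72 μm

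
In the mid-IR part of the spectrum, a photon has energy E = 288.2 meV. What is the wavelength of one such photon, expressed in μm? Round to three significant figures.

Use h = 6.62607015e-34 J·s, c = 2.99792458e8 m/s, 1 eV = 1.602176634e-19 J.
Convert to SI: E = 288.2 meV = 4.6175e-20 J.
Since λ = hc/E for a photon, λ = 4.302e-6 m.
Converting to μm: λ = 4.302 μm ≈ 4.30 μm.

4.30 μm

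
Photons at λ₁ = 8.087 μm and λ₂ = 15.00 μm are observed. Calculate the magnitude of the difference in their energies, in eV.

Using E = hc/λ: E₁ = 2.4563e-20 J, E₂ = 1.3243e-20 J.
|ΔE| = |2.4563e-20 − 1.3243e-20| = 1.13e-20 J = 0.0707 eV.

0.0707 eV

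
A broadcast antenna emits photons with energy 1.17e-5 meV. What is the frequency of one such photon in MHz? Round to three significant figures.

2.83 MHz

First convert: E = 1.17e-5 meV = 1.8745e-27 J.
Since f = E/h for a photon, f = 2.829e6 Hz.
Converting to MHz: f = 2.829 MHz ≈ 2.83 MHz.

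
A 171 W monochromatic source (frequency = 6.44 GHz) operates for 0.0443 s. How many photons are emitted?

1.78e24 photons

Total energy: E_total = P·t = 171 × 0.0443 = 7.575 J.
Per-photon energy: E = 4.267e-24 J.
N = E_total / E_photon = 1.78e24.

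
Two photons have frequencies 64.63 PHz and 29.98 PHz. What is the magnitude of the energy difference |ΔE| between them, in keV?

0.143 keV

Using E = hf: E₁ = 4.2824e-17 J, E₂ = 1.9865e-17 J.
|ΔE| = |4.2824e-17 − 1.9865e-17| = 2.30e-17 J = 0.143 keV.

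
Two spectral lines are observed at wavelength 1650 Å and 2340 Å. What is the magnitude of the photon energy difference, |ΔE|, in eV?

Using E = hc/λ: E₁ = 1.204e-18 J, E₂ = 8.489e-19 J.
|ΔE| = |1.204e-18 − 8.489e-19| = 3.55e-19 J = 2.22 eV.

2.22 eV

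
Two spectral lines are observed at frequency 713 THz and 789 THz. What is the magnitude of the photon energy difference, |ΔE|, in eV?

Using E = hf: E₁ = 4.724e-19 J, E₂ = 5.228e-19 J.
|ΔE| = |4.724e-19 − 5.228e-19| = 5.04e-20 J = 0.314 eV.

0.314 eV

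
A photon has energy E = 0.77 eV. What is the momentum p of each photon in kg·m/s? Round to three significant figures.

4.12 × 10^-28 kg·m/s

(c = 2.99792458 × 10^8 m/s, 1 eV = 1.602176634 × 10^-19 J.)
Convert to SI: E = 0.77 eV = 1.2337 × 10^-19 J.
For a photon p = E/c, so p = 4.115 × 10^-28 kg·m/s.
So p ≈ 4.12 × 10^-28 kg·m/s.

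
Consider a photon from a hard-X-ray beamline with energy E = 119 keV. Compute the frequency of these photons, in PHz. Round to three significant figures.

Take h = 6.62607015·10^-34 J·s, 1 eV = 1.602176634·10^-19 J.
First convert: E = 119 keV = 1.9066·10^-14 J.
Since f = E/h for a photon, f = 2.877·10^19 Hz.
Converting to PHz: f = 28770 PHz ≈ 2.88·10^4 PHz.

2.88·10^4 PHz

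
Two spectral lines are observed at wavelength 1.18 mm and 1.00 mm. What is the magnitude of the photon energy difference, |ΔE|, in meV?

0.189 meV

Using E = hc/λ: E₁ = 1.683e-22 J, E₂ = 1.986e-22 J.
|ΔE| = |1.683e-22 − 1.986e-22| = 3.03e-23 J = 0.189 meV.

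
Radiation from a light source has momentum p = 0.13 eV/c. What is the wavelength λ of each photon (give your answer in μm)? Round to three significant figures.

First convert: p = 0.13 eV/c = 6.9476e-29 kg·m/s.
The photon relation is λ = h/p, giving λ = 9.537e-6 m.
Converting to μm: λ = 9.537 μm ≈ 9.54 μm.

9.54 μm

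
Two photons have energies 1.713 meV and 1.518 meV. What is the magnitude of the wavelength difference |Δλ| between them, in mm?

0.0930 mm

Using λ = hc/E: λ₁ = 7.2378 × 10^-4 m, λ₂ = 8.1676 × 10^-4 m.
|Δλ| = |7.2378 × 10^-4 − 8.1676 × 10^-4| = 9.30 × 10^-5 m = 0.0930 mm.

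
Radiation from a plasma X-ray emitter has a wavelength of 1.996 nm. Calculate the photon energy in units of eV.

621 eV

(h = 6.62607015 × 10^-34 J·s, c = 2.99792458 × 10^8 m/s, 1 eV = 1.602176634 × 10^-19 J.)
Convert to SI: λ = 1.996 nm = 1.996 × 10^-9 m.
Since E = hc/λ for a photon, E = 9.952 × 10^-17 J.
Converting to eV: E = 621.2 eV ≈ 621 eV.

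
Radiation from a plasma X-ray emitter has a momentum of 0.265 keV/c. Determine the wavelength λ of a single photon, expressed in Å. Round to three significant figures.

46.8 Å

(h = 6.62607015e-34 J·s, c = 2.99792458e8 m/s, 1 eV = 1.602176634e-19 J.)
First convert: p = 0.265 keV/c = 1.4162e-25 kg·m/s.
The photon relation is λ = h/p, giving λ = 4.679e-9 m.
Converting to Å: λ = 46.79 Å ≈ 46.8 Å.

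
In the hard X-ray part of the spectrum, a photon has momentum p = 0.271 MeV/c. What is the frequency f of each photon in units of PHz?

(h = 6.62607015·10^-34 J·s, c = 2.99792458·10^8 m/s, 1 eV = 1.602176634·10^-19 J.)
In SI units: p = 0.271 MeV/c = 1.4483·10^-22 kg·m/s.
For a photon f = pc/h, so f = 6.553·10^19 Hz.
Converting to PHz: f = 65530 PHz ≈ 6.55·10^4 PHz.

6.55·10^4 PHz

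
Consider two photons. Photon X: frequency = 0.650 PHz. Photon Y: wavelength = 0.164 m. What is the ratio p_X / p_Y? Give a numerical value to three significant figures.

3.56 × 10^5

p_X = 1.437 × 10^-27 kg·m/s (from frequency = 0.650 PHz, via p = hf/c).
p_Y = 4.040 × 10^-33 kg·m/s (from wavelength = 0.164 m, via p = h/λ).
Ratio = 1.437 × 10^-27 / 4.040 × 10^-33 = 3.56 × 10^5.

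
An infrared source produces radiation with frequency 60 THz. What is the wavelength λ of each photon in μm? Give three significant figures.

5.00 μm

Convert to SI: f = 60 THz = 6.0e13 Hz.
The photon relation is λ = c/f, giving λ = 4.997e-6 m.
Converting to μm: λ = 4.997 μm ≈ 5.00 μm.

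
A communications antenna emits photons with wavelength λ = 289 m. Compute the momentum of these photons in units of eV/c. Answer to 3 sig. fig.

Take h = 6.62607015 × 10^-34 J·s, c = 2.99792458 × 10^8 m/s, 1 eV = 1.602176634 × 10^-19 J.
For a photon p = h/λ, so p = 2.293 × 10^-36 kg·m/s.
Converting to eV/c: p = 4.290 × 10^-9 eV/c ≈ 4.29 × 10^-9 eV/c.

4.29 × 10^-9 eV/c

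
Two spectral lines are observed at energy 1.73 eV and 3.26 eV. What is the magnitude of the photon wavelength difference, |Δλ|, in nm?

336 nm

Using λ = hc/E: λ₁ = 7.167 × 10^-7 m, λ₂ = 3.803 × 10^-7 m.
|Δλ| = |7.167 × 10^-7 − 3.803 × 10^-7| = 3.36 × 10^-7 m = 336 nm.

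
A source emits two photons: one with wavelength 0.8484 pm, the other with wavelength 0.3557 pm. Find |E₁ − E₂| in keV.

2020 keV

Using E = hc/λ: E₁ = 2.3414 × 10^-13 J, E₂ = 5.5846 × 10^-13 J.
|ΔE| = |2.3414 × 10^-13 − 5.5846 × 10^-13| = 3.24 × 10^-13 J = 2020 keV.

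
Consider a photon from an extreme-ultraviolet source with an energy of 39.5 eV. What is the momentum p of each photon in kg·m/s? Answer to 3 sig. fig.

2.11e-26 kg·m/s

(c = 2.99792458e8 m/s, 1 eV = 1.602176634e-19 J.)
Convert to SI: E = 39.5 eV = 6.3286e-18 J.
For a photon p = E/c, so p = 2.111e-26 kg·m/s.
So p ≈ 2.11e-26 kg·m/s.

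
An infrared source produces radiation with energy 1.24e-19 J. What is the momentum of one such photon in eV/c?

Take c = 2.99792458e8 m/s, 1 eV = 1.602176634e-19 J.
For a photon p = E/c, so p = 4.136e-28 kg·m/s.
Converting to eV/c: p = 0.7739 eV/c ≈ 0.774 eV/c.

0.774 eV/c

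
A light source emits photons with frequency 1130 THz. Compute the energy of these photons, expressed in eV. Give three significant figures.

4.67 eV

In SI units: f = 1130 THz = 1.130·10^15 Hz.
Apply E = hf: E = 7.487·10^-19 J.
Converting to eV: E = 4.673 eV ≈ 4.67 eV.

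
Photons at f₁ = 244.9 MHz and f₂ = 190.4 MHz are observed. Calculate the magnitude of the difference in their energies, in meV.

2.25 × 10^-4 meV

Using E = hf: E₁ = 1.6227 × 10^-25 J, E₂ = 1.2616 × 10^-25 J.
|ΔE| = |1.6227 × 10^-25 − 1.2616 × 10^-25| = 3.61 × 10^-26 J = 2.25 × 10^-4 meV.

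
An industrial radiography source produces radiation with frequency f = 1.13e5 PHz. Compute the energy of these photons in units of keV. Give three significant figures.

467 keV

(h = 6.62607015e-34 J·s, 1 eV = 1.602176634e-19 J.)
First convert: f = 1.13e5 PHz = 1.13e20 Hz.
Since E = hf for a photon, E = 7.487e-14 J.
Converting to keV: E = 467.3 keV ≈ 467 keV.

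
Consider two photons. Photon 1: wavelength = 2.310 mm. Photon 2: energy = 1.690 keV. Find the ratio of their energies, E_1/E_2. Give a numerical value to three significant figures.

3.18 × 10^-7

E_1 = 8.599 × 10^-23 J (from wavelength = 2.310 mm, via E = hc/λ).
E_2 = 2.708 × 10^-16 J (from energy = 1.690 keV, via E given directly).
Ratio = 8.599 × 10^-23 / 2.708 × 10^-16 = 3.18 × 10^-7.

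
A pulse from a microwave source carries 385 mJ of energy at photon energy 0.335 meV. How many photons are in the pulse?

7.17e21 photons

Per-photon energy: E = 5.367e-23 J (from energy = 0.335 meV).
N = E_total / E_photon = 0.385 J / 5.367e-23 J = 7.17e21.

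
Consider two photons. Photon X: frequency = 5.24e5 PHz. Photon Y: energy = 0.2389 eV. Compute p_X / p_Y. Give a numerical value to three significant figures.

9.07e6

p_X = 1.158e-21 kg·m/s (from frequency = 5.24e5 PHz, via p = hf/c).
p_Y = 1.277e-28 kg·m/s (from energy = 0.2389 eV, via p = E/c).
Ratio = 1.158e-21 / 1.277e-28 = 9.07e6.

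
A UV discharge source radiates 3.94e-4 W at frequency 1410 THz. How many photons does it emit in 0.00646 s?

Total energy: E_total = P·t = 3.94e-4 × 0.00646 = 2.545e-6 J.
Per-photon energy: E = 9.343e-19 J.
N = E_total / E_photon = 2.72e12.

2.72e12 photons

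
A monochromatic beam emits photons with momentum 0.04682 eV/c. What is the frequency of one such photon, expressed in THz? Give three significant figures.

Use h = 6.62607015·10^-34 J·s, c = 2.99792458·10^8 m/s, 1 eV = 1.602176634·10^-19 J.
First convert: p = 0.04682 eV/c = 2.5022·10^-29 kg·m/s.
The photon relation is f = pc/h, giving f = 1.132·10^13 Hz.
Converting to THz: f = 11.32 THz ≈ 11.3 THz.

11.3 THz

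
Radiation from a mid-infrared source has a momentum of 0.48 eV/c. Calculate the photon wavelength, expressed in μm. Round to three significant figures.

Convert to SI: p = 0.48 eV/c = 2.5653e-28 kg·m/s.
The photon relation is λ = h/p, giving λ = 2.583e-6 m.
Converting to μm: λ = 2.583 μm ≈ 2.58 μm.

2.58 μm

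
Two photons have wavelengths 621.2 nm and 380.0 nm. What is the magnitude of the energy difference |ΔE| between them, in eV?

Using E = hc/λ: E₁ = 3.1978e-19 J, E₂ = 5.2275e-19 J.
|ΔE| = |3.1978e-19 − 5.2275e-19| = 2.03e-19 J = 1.27 eV.

1.27 eV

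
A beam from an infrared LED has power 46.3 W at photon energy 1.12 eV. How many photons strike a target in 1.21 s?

Total energy: E_total = P·t = 46.3 × 1.21 = 56.02 J.
Per-photon energy: E = 1.794·10^-19 J.
N = E_total / E_photon = 3.12·10^20.

3.12·10^20 photons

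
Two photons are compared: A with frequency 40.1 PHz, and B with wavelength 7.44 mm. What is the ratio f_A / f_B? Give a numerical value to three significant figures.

9.95 × 10^5

f_A = 4.010 × 10^16 Hz (from frequency = 40.1 PHz, via f given directly).
f_B = 4.029 × 10^10 Hz (from wavelength = 7.44 mm, via f = c/λ).
Ratio = 4.010 × 10^16 / 4.029 × 10^10 = 9.95 × 10^5.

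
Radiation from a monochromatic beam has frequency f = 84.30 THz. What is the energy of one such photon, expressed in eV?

First convert: f = 84.30 THz = 8.430 × 10^13 Hz.
Apply E = hf: E = 5.586 × 10^-20 J.
Converting to eV: E = 0.3486 eV ≈ 0.349 eV.

0.349 eV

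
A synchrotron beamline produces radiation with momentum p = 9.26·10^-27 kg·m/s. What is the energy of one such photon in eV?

17.3 eV

Use c = 2.99792458·10^8 m/s, 1 eV = 1.602176634·10^-19 J.
The photon relation is E = pc, giving E = 2.776·10^-18 J.
Converting to eV: E = 17.33 eV ≈ 17.3 eV.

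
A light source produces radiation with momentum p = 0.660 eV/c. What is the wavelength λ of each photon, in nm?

(h = 6.62607015e-34 J·s, c = 2.99792458e8 m/s, 1 eV = 1.602176634e-19 J.)
First convert: p = 0.660 eV/c = 3.5272e-28 kg·m/s.
Apply λ = h/p: λ = 1.879e-6 m.
Converting to nm: λ = 1879 nm ≈ 1880 nm.

1880 nm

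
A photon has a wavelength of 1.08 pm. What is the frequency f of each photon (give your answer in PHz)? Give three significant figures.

2.78e5 PHz

(c = 2.99792458e8 m/s.)
Convert to SI: λ = 1.08 pm = 1.08e-12 m.
Since f = c/λ for a photon, f = 2.776e20 Hz.
Converting to PHz: f = 277600 PHz ≈ 2.78e5 PHz.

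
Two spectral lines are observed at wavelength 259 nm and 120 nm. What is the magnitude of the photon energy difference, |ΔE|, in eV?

Using E = hc/λ: E₁ = 7.670e-19 J, E₂ = 1.655e-18 J.
|ΔE| = |7.670e-19 − 1.655e-18| = 8.88e-19 J = 5.54 eV.

5.54 eV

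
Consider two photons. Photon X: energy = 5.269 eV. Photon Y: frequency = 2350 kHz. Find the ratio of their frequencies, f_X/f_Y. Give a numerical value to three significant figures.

f_X = 1.274e15 Hz (from energy = 5.269 eV, via f = E/h).
f_Y = 2.350e6 Hz (from frequency = 2350 kHz, via f given directly).
Ratio = 1.274e15 / 2.350e6 = 5.42e8.

5.42e8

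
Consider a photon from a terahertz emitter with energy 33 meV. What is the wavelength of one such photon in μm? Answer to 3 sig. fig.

Take h = 6.62607015e-34 J·s, c = 2.99792458e8 m/s, 1 eV = 1.602176634e-19 J.
First convert: E = 33 meV = 5.2872e-21 J.
The photon relation is λ = hc/E, giving λ = 3.757e-5 m.
Converting to μm: λ = 37.57 μm ≈ 37.6 μm.

37.6 μm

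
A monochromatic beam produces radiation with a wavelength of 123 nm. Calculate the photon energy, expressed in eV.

10.1 eV

Convert to SI: λ = 123 nm = 1.23 × 10^-7 m.
For a photon E = hc/λ, so E = 1.615 × 10^-18 J.
Converting to eV: E = 10.08 eV ≈ 10.1 eV.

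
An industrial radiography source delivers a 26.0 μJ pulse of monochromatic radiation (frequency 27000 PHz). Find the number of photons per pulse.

Per-photon energy: E = 1.789 × 10^-14 J (from frequency = 27000 PHz).
N = E_total / E_photon = 2.60 × 10^-5 J / 1.789 × 10^-14 J = 1.45 × 10^9.

1.45 × 10^9 photons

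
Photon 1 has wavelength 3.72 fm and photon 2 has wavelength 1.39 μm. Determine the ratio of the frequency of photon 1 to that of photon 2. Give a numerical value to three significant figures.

f_1 = 8.059e22 Hz (from wavelength = 3.72 fm, via f = c/λ).
f_2 = 2.157e14 Hz (from wavelength = 1.39 μm, via f = c/λ).
Ratio = 8.059e22 / 2.157e14 = 3.74e8.

3.74e8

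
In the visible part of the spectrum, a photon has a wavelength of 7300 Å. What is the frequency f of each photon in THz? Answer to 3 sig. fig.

(c = 2.99792458 × 10^8 m/s.)
Convert to SI: λ = 7300 Å = 7.3 × 10^-7 m.
Since f = c/λ for a photon, f = 4.107 × 10^14 Hz.
Converting to THz: f = 410.7 THz ≈ 411 THz.

411 THz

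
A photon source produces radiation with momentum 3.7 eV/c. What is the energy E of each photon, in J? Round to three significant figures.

In SI units: p = 3.7 eV/c = 1.9774e-27 kg·m/s.
Since E = pc for a photon, E = 5.928e-19 J.
So E ≈ 5.93e-19 J.

5.93e-19 J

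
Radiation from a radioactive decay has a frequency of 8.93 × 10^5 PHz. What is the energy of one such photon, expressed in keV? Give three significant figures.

3690 keV

(h = 6.62607015 × 10^-34 J·s, 1 eV = 1.602176634 × 10^-19 J.)
In SI units: f = 8.93 × 10^5 PHz = 8.93 × 10^20 Hz.
Apply E = hf: E = 5.917 × 10^-13 J.
Converting to keV: E = 3693 keV ≈ 3690 keV.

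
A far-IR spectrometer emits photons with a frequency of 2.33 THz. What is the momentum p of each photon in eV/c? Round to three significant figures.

Take h = 6.62607015 × 10^-34 J·s, c = 2.99792458 × 10^8 m/s, 1 eV = 1.602176634 × 10^-19 J.
First convert: f = 2.33 THz = 2.33 × 10^12 Hz.
Apply p = hf/c: p = 5.150 × 10^-30 kg·m/s.
Converting to eV/c: p = 0.009636 eV/c ≈ 9.64 × 10^-3 eV/c.

9.64 × 10^-3 eV/c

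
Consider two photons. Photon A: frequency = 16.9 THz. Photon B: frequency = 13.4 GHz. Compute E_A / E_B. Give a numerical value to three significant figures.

1260

E_A = 1.120e-20 J (from frequency = 16.9 THz, via E = hf).
E_B = 8.879e-24 J (from frequency = 13.4 GHz, via E = hf).
Ratio = 1.120e-20 / 8.879e-24 = 1260.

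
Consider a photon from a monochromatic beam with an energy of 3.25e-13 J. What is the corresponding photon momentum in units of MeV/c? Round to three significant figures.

For a photon p = E/c, so p = 1.084e-21 kg·m/s.
Converting to MeV/c: p = 2.028 MeV/c ≈ 2.03 MeV/c.

2.03 MeV/c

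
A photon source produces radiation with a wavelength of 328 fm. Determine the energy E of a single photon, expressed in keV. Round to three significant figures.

3780 keV

Convert to SI: λ = 328 fm = 3.28e-13 m.
Since E = hc/λ for a photon, E = 6.056e-13 J.
Converting to keV: E = 3780 keV ≈ 3780 keV.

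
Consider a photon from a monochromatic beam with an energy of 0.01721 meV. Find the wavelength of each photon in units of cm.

Take h = 6.62607015 × 10^-34 J·s, c = 2.99792458 × 10^8 m/s, 1 eV = 1.602176634 × 10^-19 J.
Convert to SI: E = 0.01721 meV = 2.7573 × 10^-24 J.
Since λ = hc/E for a photon, λ = 0.07204 m.
Converting to cm: λ = 7.204 cm ≈ 7.20 cm.

7.20 cm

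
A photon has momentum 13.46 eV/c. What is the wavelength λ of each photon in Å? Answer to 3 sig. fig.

921 Å

In SI units: p = 13.46 eV/c = 7.1934 × 10^-27 kg·m/s.
The photon relation is λ = h/p, giving λ = 9.211 × 10^-8 m.
Converting to Å: λ = 921.1 Å ≈ 921 Å.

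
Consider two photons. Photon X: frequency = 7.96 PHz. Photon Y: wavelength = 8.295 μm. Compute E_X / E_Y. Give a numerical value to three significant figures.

E_X = 5.274 × 10^-18 J (from frequency = 7.96 PHz, via E = hf).
E_Y = 2.395 × 10^-20 J (from wavelength = 8.295 μm, via E = hc/λ).
Ratio = 5.274 × 10^-18 / 2.395 × 10^-20 = 220.

220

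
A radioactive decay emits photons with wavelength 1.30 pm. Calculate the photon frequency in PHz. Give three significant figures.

Convert to SI: λ = 1.30 pm = 1.30 × 10^-12 m.
Since f = c/λ for a photon, f = 2.306 × 10^20 Hz.
Converting to PHz: f = 230600 PHz ≈ 2.31 × 10^5 PHz.

2.31 × 10^5 PHz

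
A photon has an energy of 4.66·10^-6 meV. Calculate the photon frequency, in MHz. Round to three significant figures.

1.13 MHz

Take h = 6.62607015·10^-34 J·s, 1 eV = 1.602176634·10^-19 J.
Convert to SI: E = 4.66·10^-6 meV = 7.4661·10^-28 J.
Apply f = E/h: f = 1.127·10^6 Hz.
Converting to MHz: f = 1.127 MHz ≈ 1.13 MHz.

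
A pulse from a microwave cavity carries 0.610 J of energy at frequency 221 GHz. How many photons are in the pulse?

Per-photon energy: E = 1.464e-22 J (from frequency = 221 GHz).
N = E_total / E_photon = 0.610 J / 1.464e-22 J = 4.17e21.

4.17e21 photons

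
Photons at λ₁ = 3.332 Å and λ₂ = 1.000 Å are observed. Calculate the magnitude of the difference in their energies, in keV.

8.68 keV

Using E = hc/λ: E₁ = 5.9617e-16 J, E₂ = 1.9864e-15 J.
|ΔE| = |5.9617e-16 − 1.9864e-15| = 1.39e-15 J = 8.68 keV.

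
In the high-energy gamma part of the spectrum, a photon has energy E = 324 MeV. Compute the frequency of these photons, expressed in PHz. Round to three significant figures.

7.83 × 10^7 PHz

Convert to SI: E = 324 MeV = 5.1911 × 10^-11 J.
For a photon f = E/h, so f = 7.834 × 10^22 Hz.
Converting to PHz: f = 7.834 × 10^7 PHz ≈ 7.83 × 10^7 PHz.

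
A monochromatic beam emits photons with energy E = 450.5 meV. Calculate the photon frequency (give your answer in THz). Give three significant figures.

In SI units: E = 450.5 meV = 7.2178·10^-20 J.
For a photon f = E/h, so f = 1.089·10^14 Hz.
Converting to THz: f = 108.9 THz ≈ 109 THz.

109 THz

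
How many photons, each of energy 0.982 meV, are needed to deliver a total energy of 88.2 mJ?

Per-photon energy: E = 1.573·10^-22 J (from energy = 0.982 meV).
N = E_total / E_photon = 0.0882 J / 1.573·10^-22 J = 5.61·10^20.

5.61·10^20 photons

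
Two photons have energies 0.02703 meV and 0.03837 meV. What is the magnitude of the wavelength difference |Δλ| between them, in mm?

Using λ = hc/E: λ₁ = 0.045869 m, λ₂ = 0.032313 m.
|Δλ| = |0.045869 − 0.032313| = 0.0136 m = 13.6 mm.

13.6 mm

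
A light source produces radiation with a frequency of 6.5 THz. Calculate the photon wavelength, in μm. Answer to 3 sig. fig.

First convert: f = 6.5 THz = 6.5 × 10^12 Hz.
Apply λ = c/f: λ = 4.612 × 10^-5 m.
Converting to μm: λ = 46.12 μm ≈ 46.1 μm.

46.1 μm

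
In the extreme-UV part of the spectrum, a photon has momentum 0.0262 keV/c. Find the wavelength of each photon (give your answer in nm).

47.3 nm

Take h = 6.62607015 × 10^-34 J·s, c = 2.99792458 × 10^8 m/s, 1 eV = 1.602176634 × 10^-19 J.
Convert to SI: p = 0.0262 keV/c = 1.4002 × 10^-26 kg·m/s.
Apply λ = h/p: λ = 4.732 × 10^-8 m.
Converting to nm: λ = 47.32 nm ≈ 47.3 nm.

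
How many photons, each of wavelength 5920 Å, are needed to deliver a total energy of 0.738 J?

2.20·10^18 photons

Per-photon energy: E = 3.355·10^-19 J (from wavelength = 5920 Å).
N = E_total / E_photon = 0.738 J / 3.355·10^-19 J = 2.20·10^18.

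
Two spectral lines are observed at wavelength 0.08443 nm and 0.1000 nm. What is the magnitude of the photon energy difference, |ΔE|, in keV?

Using E = hc/λ: E₁ = 2.3528e-15 J, E₂ = 1.9864e-15 J.
|ΔE| = |2.3528e-15 − 1.9864e-15| = 3.66e-16 J = 2.29 keV.

2.29 keV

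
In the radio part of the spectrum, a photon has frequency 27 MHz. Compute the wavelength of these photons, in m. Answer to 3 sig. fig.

11.1 m

Take c = 2.99792458·10^8 m/s.
Convert to SI: f = 27 MHz = 2.7·10^7 Hz.
For a photon λ = c/f, so λ = 11.10 m.
So λ ≈ 11.1 m.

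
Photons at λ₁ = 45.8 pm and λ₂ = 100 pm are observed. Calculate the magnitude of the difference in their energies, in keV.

Using E = hc/λ: E₁ = 4.337 × 10^-15 J, E₂ = 1.986 × 10^-15 J.
|ΔE| = |4.337 × 10^-15 − 1.986 × 10^-15| = 2.35 × 10^-15 J = 14.7 keV.

14.7 keV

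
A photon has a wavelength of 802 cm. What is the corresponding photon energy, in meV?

1.55e-4 meV

(h = 6.62607015e-34 J·s, c = 2.99792458e8 m/s, 1 eV = 1.602176634e-19 J.)
First convert: λ = 802 cm = 8.02 m.
For a photon E = hc/λ, so E = 2.477e-26 J.
Converting to meV: E = 1.546e-4 meV ≈ 1.55e-4 meV.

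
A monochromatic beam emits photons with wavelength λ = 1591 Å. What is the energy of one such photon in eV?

Use h = 6.62607015e-34 J·s, c = 2.99792458e8 m/s, 1 eV = 1.602176634e-19 J.
Convert to SI: λ = 1591 Å = 1.591e-7 m.
For a photon E = hc/λ, so E = 1.249e-18 J.
Converting to eV: E = 7.793 eV ≈ 7.79 eV.

7.79 eV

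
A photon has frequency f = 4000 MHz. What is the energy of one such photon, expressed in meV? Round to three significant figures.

0.0165 meV

Use h = 6.62607015·10^-34 J·s, 1 eV = 1.602176634·10^-19 J.
In SI units: f = 4000 MHz = 4.0·10^9 Hz.
For a photon E = hf, so E = 2.650·10^-24 J.
Converting to meV: E = 0.01654 meV ≈ 0.0165 meV.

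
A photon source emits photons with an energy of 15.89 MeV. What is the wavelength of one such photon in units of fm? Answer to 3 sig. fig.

78.0 fm

Take h = 6.62607015·10^-34 J·s, c = 2.99792458·10^8 m/s, 1 eV = 1.602176634·10^-19 J.
In SI units: E = 15.89 MeV = 2.5459·10^-12 J.
Apply λ = hc/E: λ = 7.803·10^-14 m.
Converting to fm: λ = 78.03 fm ≈ 78.0 fm.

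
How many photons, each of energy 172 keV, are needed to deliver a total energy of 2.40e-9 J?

8.71e4 photons

Per-photon energy: E = 2.756e-14 J (from energy = 172 keV).
N = E_total / E_photon = 2.40e-9 J / 2.756e-14 J = 87100.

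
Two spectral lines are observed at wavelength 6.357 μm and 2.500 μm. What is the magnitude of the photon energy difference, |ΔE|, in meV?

Using E = hc/λ: E₁ = 3.1248·10^-20 J, E₂ = 7.9458·10^-20 J.
|ΔE| = |3.1248·10^-20 − 7.9458·10^-20| = 4.82·10^-20 J = 301 meV.

301 meV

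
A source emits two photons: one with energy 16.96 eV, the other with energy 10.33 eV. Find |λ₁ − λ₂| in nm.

46.9 nm

Using λ = hc/E: λ₁ = 7.3104 × 10^-8 m, λ₂ = 1.2002 × 10^-7 m.
|Δλ| = |7.3104 × 10^-8 − 1.2002 × 10^-7| = 4.69 × 10^-8 m = 46.9 nm.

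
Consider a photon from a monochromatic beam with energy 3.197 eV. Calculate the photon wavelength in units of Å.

3880 Å

Take h = 6.62607015 × 10^-34 J·s, c = 2.99792458 × 10^8 m/s, 1 eV = 1.602176634 × 10^-19 J.
First convert: E = 3.197 eV = 5.1222 × 10^-19 J.
Since λ = hc/E for a photon, λ = 3.878 × 10^-7 m.
Converting to Å: λ = 3878 Å ≈ 3880 Å.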